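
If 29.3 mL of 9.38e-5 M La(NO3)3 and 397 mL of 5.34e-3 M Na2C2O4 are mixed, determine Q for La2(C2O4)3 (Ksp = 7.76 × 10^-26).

Total volume = 29.3 + 397 = 426.3 mL.
[La^3+] = 9.38 × 10^-5 × (29.3/426.3) = 6.447 × 10^-6 M
[C2O4^2-] = 5.34 × 10^-3 × (397/426.3) = 4.973 × 10^-3 M
La2(C2O4)3(s) ⇌ 2 La^3+(aq) + 3 C2O4^2-(aq), so Q = [La^3+]^2[C2O4^2-]^3
Q = (6.447 × 10^-6)^2(4.973 × 10^-3)^3 = 5.11 x 10^-18
Q > Ksp, so La2(C2O4)3 will precipitate.

Q ≈ 5.11e-18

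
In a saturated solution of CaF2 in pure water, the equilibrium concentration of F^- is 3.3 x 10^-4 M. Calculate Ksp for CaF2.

CaF2(s) ⇌ Ca^2+ + 2 F^-
Stoichiometry gives [Ca^2+] = (1/2)[F^-] = 1.65 × 10^-4 M.
Ksp = [Ca^2+][F^-]^2
Ksp = 1.65 x 10^-4 × (3.3 × 10^-4)^2 = 1.8 × 10^-11

Ksp = 1.8 × 10^-11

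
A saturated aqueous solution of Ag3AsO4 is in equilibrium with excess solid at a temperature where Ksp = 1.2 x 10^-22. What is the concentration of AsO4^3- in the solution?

Ag3AsO4(s) ⇌ 3 Ag^+(aq) + AsO4^3-(aq)
Ksp = [Ag^+]^3[AsO4^3-]
With molar solubility s: [Ag^+] = 3s, [AsO4^3-] = s.
So Ksp = (3s)^3 × s = 27s^4
s^4 = 1.2 x 10^-22 / 27, so s = 1.45 x 10^-6 M
[AsO4^3-] = s = 1.5 × 10^-6 M

1.5e-6 M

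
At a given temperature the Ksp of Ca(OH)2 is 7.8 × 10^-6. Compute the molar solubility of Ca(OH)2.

Ca(OH)2(s) ⇌ Ca^2+ + 2 OH^-
Ksp = [Ca^2+][OH^-]^2
Let s = molar solubility. Then [Ca^2+] = s and [OH^-] = 2s.
Ksp = s(2s)^2 = 4s^3
Solving, s = (7.8 × 10^-6/4)^(1/3) = 1.2 × 10^-2 M

1.2 × 10^-2 M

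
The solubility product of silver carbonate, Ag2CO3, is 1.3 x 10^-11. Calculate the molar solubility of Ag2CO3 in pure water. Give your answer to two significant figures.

Ag2CO3(s) <=> 2 Ag^+(aq) + CO3^2-(aq)
Ksp = [Ag^+]^2[CO3^2-]
For each mole of Ag2CO3 that dissolves: [Ag^+] = 2s, [CO3^2-] = s.
Substituting: Ksp = (2s)^2s = 4s^3
s^3 = 1.3 x 10^-11 / 4, so s = 1.5 × 10^-4 M

s ≈ 1.5 x 10^-4 M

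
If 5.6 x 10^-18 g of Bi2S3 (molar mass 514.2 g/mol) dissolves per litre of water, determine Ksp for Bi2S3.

Ksp ≈ 1.7 × 10^-98

Molar solubility s = (5.6 x 10^-18 g/L) / (514.2 g/mol) = 1.09 × 10^-20 M.
Bi2S3(s) ⇌ 2 Bi^3+ + 3 S^2-
If s mol/L of Bi2S3 dissolves, [Bi^3+] = 2s and [S^2-] = 3s.
Ksp = [Bi^3+]^2[S^2-]^3
Ksp = (2s)^2(3s)^3 = 108s^5
Ksp = 108 × (1.09 × 10^-20)^5 = 1.7 x 10^-98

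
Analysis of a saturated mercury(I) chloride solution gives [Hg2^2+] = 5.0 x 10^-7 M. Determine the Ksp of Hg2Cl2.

Ksp = 5.0 x 10^-19

Hg2Cl2(s) ⇌ Hg2^2+ + 2 Cl^-
Stoichiometry gives [Cl^-] = (2/1)[Hg2^2+] = 1.00 × 10^-6 M.
Ksp = [Hg2^2+][Cl^-]^2
Ksp = 5.0 x 10^-7 × (1.00 x 10^-6)^2 = 5.0 x 10^-19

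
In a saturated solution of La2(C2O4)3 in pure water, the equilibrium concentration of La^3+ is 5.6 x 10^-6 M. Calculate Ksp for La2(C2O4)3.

La2(C2O4)3(s) ⇌ 2 La^3+(aq) + 3 C2O4^2-(aq)
Stoichiometry gives [C2O4^2-] = (3/2)[La^3+] = 8.40 × 10^-6 M.
Ksp = [La^3+]^2[C2O4^2-]^3
Ksp = (5.6 × 10^-6)^2 × (8.40 x 10^-6)^3 = 1.9 × 10^-26

Ksp = 1.9e-26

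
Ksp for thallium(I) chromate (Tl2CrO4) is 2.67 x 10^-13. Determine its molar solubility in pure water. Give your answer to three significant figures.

Tl2CrO4(s) ⇌ 2 Tl^+(aq) + CrO4^2-(aq)
Ksp = [Tl^+]^2[CrO4^2-]
For each mole of Tl2CrO4 that dissolves: [Tl^+] = 2s, [CrO4^2-] = s.
So Ksp = (2s)^2 × s = 4s^3
s^3 = 2.67 x 10^-13 / 4, so s = 4.06 x 10^-5 M

s ≈ 4.06 x 10^-5 M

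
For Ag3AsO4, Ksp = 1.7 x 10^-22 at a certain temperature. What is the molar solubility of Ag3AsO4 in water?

Ag3AsO4(s) <=> 3 Ag^+ + AsO4^3-
Ksp = [Ag^+]^3[AsO4^3-]
With molar solubility s: [Ag^+] = 3s, [AsO4^3-] = s.
Ksp = (3s)^3s = 27s^4
s^4 = 1.7 x 10^-22 / 27, so s = 1.6 x 10^-6 M

1.6 × 10^-6 M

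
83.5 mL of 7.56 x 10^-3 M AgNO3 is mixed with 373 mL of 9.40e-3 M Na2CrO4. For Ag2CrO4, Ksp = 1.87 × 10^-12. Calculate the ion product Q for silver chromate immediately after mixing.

Q ≈ 1.47e-8

Total volume = 83.5 + 373 = 456.5 mL.
[Ag^+] = 7.56 × 10^-3 × (83.5/456.5) = 1.383 × 10^-3 M
[CrO4^2-] = 9.40 x 10^-3 × (373/456.5) = 7.681 x 10^-3 M
Ag2CrO4(s) ⇌ 2 Ag^+(aq) + CrO4^2-(aq), so Q = [Ag^+]^2[CrO4^2-]
Q = (1.383 × 10^-3)^2(7.681 × 10^-3) = 1.47 × 10^-8
Q > Ksp, so Ag2CrO4 will precipitate.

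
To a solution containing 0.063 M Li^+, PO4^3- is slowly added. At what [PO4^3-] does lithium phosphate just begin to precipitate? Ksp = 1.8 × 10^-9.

Li3PO4(s) <=> 3 Li^+ + PO4^3-
Ksp = [Li^+]^3[PO4^3-]
Precipitation begins when Q = Ksp. With [Li^+] = 0.063 M:
1.8 × 10^-9 = (0.063)^3 × [PO4^3-]
[PO4^3-] = (1.8 × 10^-9 / 2.50 × 10^-4) = 7.2 x 10^-6 M

[PO4^3-] ≈ 7.2 × 10^-6 M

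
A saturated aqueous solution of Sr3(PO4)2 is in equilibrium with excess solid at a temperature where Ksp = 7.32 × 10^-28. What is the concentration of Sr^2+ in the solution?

4.40 x 10^-6 M

Sr3(PO4)2(s) <=> 3 Sr^2+ + 2 PO4^3-
Ksp = [Sr^2+]^3[PO4^3-]^2
Let s = molar solubility. Then [Sr^2+] = 3s and [PO4^3-] = 2s.
Substituting: Ksp = (3s)^3(2s)^2 = 108s^5
s^5 = 7.32 × 10^-28 / 108, so s = 1.466 x 10^-6 M
[Sr^2+] = 3s = 4.40 × 10^-6 M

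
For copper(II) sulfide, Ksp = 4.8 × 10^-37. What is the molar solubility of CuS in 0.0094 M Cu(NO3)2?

CuS(s) ⇌ Cu^2+(aq) + S^2-(aq)
Ksp = [Cu^2+][S^2-]
Let s = moles of CuS that dissolve per litre. [Cu^2+] = 0.0094 + s ≈ 0.0094, [S^2-] = s (common-ion effect: Cu^2+ is already 0.0094 M).
Ksp ≈ 0.0094 × s
s = 5.1 × 10^-35 M
Check: s = 5.1 x 10^-35 ≪ 0.0094, so the approximation is valid.

5.1e-35 M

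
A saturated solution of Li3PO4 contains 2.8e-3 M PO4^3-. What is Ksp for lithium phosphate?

Ksp = 1.7 × 10^-9

Li3PO4(s) ⇌ 3 Li^+(aq) + PO4^3-(aq)
Stoichiometry gives [Li^+] = (3/1)[PO4^3-] = 8.40 x 10^-3 M.
Ksp = [Li^+]^3[PO4^3-]
Ksp = (8.40 × 10^-3)^3 × 2.8 × 10^-3 = 1.7 × 10^-9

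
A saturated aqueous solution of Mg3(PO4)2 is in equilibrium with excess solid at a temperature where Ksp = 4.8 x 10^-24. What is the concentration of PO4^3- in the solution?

1.7e-5 M

Mg3(PO4)2(s) ⇌ 3 Mg^2+ + 2 PO4^3-
Ksp = [Mg^2+]^3[PO4^3-]^2
Let s = molar solubility. Then [Mg^2+] = 3s and [PO4^3-] = 2s.
Ksp = (3s)^3(2s)^2 = 108s^5
s = (4.8 x 10^-24 / 108)^(1/5) = 8.50 × 10^-6 M
[PO4^3-] = 2s = 1.7 × 10^-5 M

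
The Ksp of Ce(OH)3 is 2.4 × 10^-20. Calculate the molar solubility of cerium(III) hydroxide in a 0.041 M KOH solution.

3.5 x 10^-16 M

Ce(OH)3(s) ⇌ Ce^3+(aq) + 3 OH^-(aq)
Ksp = [Ce^3+][OH^-]^3
Let s be the molar solubility in this solution. [Ce^3+] = s, [OH^-] = 0.041 + 3s ≈ 0.041 (Ksp is small, so little additional dissolves).
Ksp ≈ s × (0.041)^3
s = 3.5 x 10^-16 M
Check: 3s = 1.0 × 10^-15 ≪ 0.041, so the approximation is valid.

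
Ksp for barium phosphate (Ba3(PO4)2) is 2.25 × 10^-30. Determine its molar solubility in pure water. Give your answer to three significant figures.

Ba3(PO4)2(s) ⇌ 3 Ba^2+ + 2 PO4^3-
Ksp = [Ba^2+]^3[PO4^3-]^2
Let s = molar solubility. Then [Ba^2+] = 3s and [PO4^3-] = 2s.
Ksp = (3s)^3(2s)^2 = 108s^5
Solving, s = (2.25 × 10^-30/108)^(1/5) = 4.61 × 10^-7 M

s = 4.61e-7 M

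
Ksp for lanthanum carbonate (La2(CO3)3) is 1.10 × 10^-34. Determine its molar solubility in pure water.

s ≈ 6.33 × 10^-8 M

La2(CO3)3(s) <=> 2 La^3+ + 3 CO3^2-
Ksp = [La^3+]^2[CO3^2-]^3
With molar solubility s: [La^3+] = 2s, [CO3^2-] = 3s.
Substituting: Ksp = (2s)^2(3s)^3 = 108s^5
s^5 = 1.10 × 10^-34 / 108, so s = 6.33 × 10^-8 M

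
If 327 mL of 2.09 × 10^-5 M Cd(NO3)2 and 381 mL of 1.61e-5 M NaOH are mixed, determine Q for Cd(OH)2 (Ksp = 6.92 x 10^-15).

Q = 7.25 × 10^-16

Total volume = 327 + 381 = 708 mL.
[Cd^2+] = 2.09 x 10^-5 × (327/708) = 9.653 × 10^-6 M
[OH^-] = 1.61 × 10^-5 × (381/708) = 8.664 × 10^-6 M
Cd(OH)2(s) ⇌ Cd^2+ + 2 OH^-, so Q = [Cd^2+][OH^-]^2
Q = (9.653 × 10^-6)(8.664 x 10^-6)^2 = 7.25 × 10^-16
Q < Ksp, so no precipitate of Cd(OH)2 forms.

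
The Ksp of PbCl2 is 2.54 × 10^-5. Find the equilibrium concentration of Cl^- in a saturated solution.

PbCl2(s) ⇌ Pb^2+(aq) + 2 Cl^-(aq)
Ksp = [Pb^2+][Cl^-]^2
If s mol/L of PbCl2 dissolves, [Pb^2+] = s and [Cl^-] = 2s.
So Ksp = s × (2s)^2 = 4s^3
s = (2.54 × 10^-5 / 4)^(1/3) = 1.852 × 10^-2 M
[Cl^-] = 2s = 3.70 × 10^-2 M

[Cl^-] = 3.70 × 10^-2 M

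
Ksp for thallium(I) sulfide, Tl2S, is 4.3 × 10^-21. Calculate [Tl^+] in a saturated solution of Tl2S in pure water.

Tl2S(s) <=> 2 Tl^+ + S^2-
Ksp = [Tl^+]^2[S^2-]
With molar solubility s: [Tl^+] = 2s, [S^2-] = s.
So Ksp = (2s)^2 × s = 4s^3
s^3 = 4.3 × 10^-21 / 4, so s = 1.02 x 10^-7 M
[Tl^+] = 2s = 2.0 × 10^-7 M

[Tl^+] ≈ 2.0e-7 M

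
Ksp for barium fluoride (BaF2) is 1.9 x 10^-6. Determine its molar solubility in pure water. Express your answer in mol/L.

s = 7.8 × 10^-3 M

BaF2(s) ⇌ Ba^2+(aq) + 2 F^-(aq)
Ksp = [Ba^2+][F^-]^2
For each mole of BaF2 that dissolves: [Ba^2+] = s, [F^-] = 2s.
So Ksp = s × (2s)^2 = 4s^3
s^3 = 1.9 x 10^-6 / 4, so s = 7.8 x 10^-3 M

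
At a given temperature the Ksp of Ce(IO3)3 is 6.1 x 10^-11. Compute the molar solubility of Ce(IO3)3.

Ce(IO3)3(s) ⇌ Ce^3+(aq) + 3 IO3^-(aq)
Ksp = [Ce^3+][IO3^-]^3
Let s = molar solubility. Then [Ce^3+] = s and [IO3^-] = 3s.
Ksp = s(3s)^3 = 27s^4
s = (6.1 x 10^-11 / 27)^(1/4) = 1.2 × 10^-3 M

1.2 × 10^-3 M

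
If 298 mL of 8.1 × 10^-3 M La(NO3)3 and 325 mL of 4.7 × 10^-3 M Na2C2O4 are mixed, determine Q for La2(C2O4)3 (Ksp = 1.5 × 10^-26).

2.2 × 10^-13

Total volume = 298 + 325 = 623 mL.
[La^3+] = 8.1 x 10^-3 × (298/623) = 3.87 x 10^-3 M
[C2O4^2-] = 4.7 × 10^-3 × (325/623) = 2.45 × 10^-3 M
La2(C2O4)3(s) ⇌ 2 La^3+ + 3 C2O4^2-, so Q = [La^3+]^2[C2O4^2-]^3
Q = (3.87 × 10^-3)^2(2.45 × 10^-3)^3 = 2.2 × 10^-13
Q > Ksp, so La2(C2O4)3 will precipitate.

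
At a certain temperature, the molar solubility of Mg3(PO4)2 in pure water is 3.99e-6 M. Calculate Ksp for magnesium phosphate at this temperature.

Ksp ≈ 1.09e-25

Mg3(PO4)2(s) <=> 3 Mg^2+(aq) + 2 PO4^3-(aq)
Let s = molar solubility. Then [Mg^2+] = 3s and [PO4^3-] = 2s.
Ksp = [Mg^2+]^3[PO4^3-]^2
So Ksp = (3s)^3 × (2s)^2 = 108s^5
Ksp = 108 × (3.99 × 10^-6)^5 = 1.09 × 10^-25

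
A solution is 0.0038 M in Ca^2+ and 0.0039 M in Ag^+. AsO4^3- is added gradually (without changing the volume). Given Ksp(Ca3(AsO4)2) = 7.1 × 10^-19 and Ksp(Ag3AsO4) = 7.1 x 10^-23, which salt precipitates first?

Ag3AsO4

Each salt begins to precipitate when Q = Ksp, i.e. when [AsO4^3-] reaches its threshold.
For Ca3(AsO4)2: 7.1 × 10^-19 = (0.0038)^3 × [AsO4^3-]^2  ⇒  [AsO4^3-] = 3.6 × 10^-6 M.
For Ag3AsO4: 7.1 x 10^-23 = (0.0039)^3 × [AsO4^3-]  ⇒  [AsO4^3-] = 1.2 x 10^-15 M.
The salt with the lower threshold [AsO4^3-] precipitates first: Ag3AsO4.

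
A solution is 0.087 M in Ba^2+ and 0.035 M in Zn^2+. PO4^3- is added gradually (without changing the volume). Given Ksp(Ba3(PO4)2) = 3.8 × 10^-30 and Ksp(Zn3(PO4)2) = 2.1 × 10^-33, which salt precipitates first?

Each salt begins to precipitate when Q = Ksp, i.e. when [PO4^3-] reaches its threshold.
For Ba3(PO4)2: 3.8 × 10^-30 = (0.087)^3 × [PO4^3-]^2  ⇒  [PO4^3-] = 7.6 x 10^-14 M.
For Zn3(PO4)2: 2.1 × 10^-33 = (0.035)^3 × [PO4^3-]^2  ⇒  [PO4^3-] = 7.0 × 10^-15 M.
The salt with the lower threshold [PO4^3-] precipitates first: Zn3(PO4)2.

Zn3(PO4)2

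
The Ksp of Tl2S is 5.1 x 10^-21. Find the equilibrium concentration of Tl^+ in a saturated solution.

Tl2S(s) <=> 2 Tl^+(aq) + S^2-(aq)
Ksp = [Tl^+]^2[S^2-]
Let s = molar solubility. Then [Tl^+] = 2s and [S^2-] = s.
Substituting: Ksp = (2s)^2s = 4s^3
s^3 = 5.1 x 10^-21 / 4, so s = 1.08 x 10^-7 M
[Tl^+] = 2s = 2.2 × 10^-7 M

[Tl^+] = 2.2 x 10^-7 M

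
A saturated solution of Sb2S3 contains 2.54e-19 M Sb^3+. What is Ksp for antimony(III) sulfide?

Sb2S3(s) <=> 2 Sb^3+ + 3 S^2-
Stoichiometry gives [S^2-] = (3/2)[Sb^3+] = 3.810 × 10^-19 M.
Ksp = [Sb^3+]^2[S^2-]^3
Ksp = (2.54 × 10^-19)^2 × (3.810 x 10^-19)^3 = 3.57 x 10^-93

3.57 × 10^-93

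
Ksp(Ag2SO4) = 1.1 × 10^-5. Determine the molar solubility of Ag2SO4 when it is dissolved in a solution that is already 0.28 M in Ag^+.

Ag2SO4(s) ⇌ 2 Ag^+ + SO4^2-
Ksp = [Ag^+]^2[SO4^2-]
Let s be the molar solubility in this solution. [Ag^+] = 0.28 + 2s ≈ 0.28, [SO4^2-] = s (Ksp is small, so little additional dissolves).
Ksp ≈ (0.28)^2 × s
s = 1.4 × 10^-4 M
Check: 2s = 2.8 × 10^-4 ≪ 0.28, so the approximation is valid.

s ≈ 1.4e-4 M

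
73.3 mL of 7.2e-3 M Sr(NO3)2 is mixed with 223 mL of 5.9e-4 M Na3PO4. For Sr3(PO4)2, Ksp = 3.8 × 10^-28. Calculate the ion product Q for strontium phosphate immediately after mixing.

Total volume = 73.3 + 223 = 296.3 mL.
[Sr^2+] = 7.2 x 10^-3 × (73.3/296.3) = 1.78 × 10^-3 M
[PO4^3-] = 5.9 × 10^-4 × (223/296.3) = 4.44 × 10^-4 M
Sr3(PO4)2(s) ⇌ 3 Sr^2+ + 2 PO4^3-, so Q = [Sr^2+]^3[PO4^3-]^2
Q = (1.78 × 10^-3)^3(4.44 × 10^-4)^2 = 1.1 x 10^-15
Q > Ksp, so Sr3(PO4)2 will precipitate.

Q = 1.1 × 10^-15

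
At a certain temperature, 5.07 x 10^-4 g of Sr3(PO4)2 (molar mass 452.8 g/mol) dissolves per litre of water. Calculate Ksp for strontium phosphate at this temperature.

Molar solubility s = (5.07 × 10^-4 g/L) / (452.8 g/mol) = 1.120 x 10^-6 M.
Sr3(PO4)2(s) ⇌ 3 Sr^2+(aq) + 2 PO4^3-(aq)
If s mol/L of Sr3(PO4)2 dissolves, [Sr^2+] = 3s and [PO4^3-] = 2s.
Ksp = [Sr^2+]^3[PO4^3-]^2
Substituting: Ksp = (3s)^3(2s)^2 = 108s^5
With s = 1.120 x 10^-6: Ksp = 1.90 × 10^-28

Ksp ≈ 1.90 x 10^-28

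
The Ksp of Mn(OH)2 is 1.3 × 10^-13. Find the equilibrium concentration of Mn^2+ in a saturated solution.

[Mn^2+] = 3.2 × 10^-5 M

Mn(OH)2(s) ⇌ Mn^2+ + 2 OH^-
Ksp = [Mn^2+][OH^-]^2
Let s = molar solubility. Then [Mn^2+] = s and [OH^-] = 2s.
Substituting: Ksp = s(2s)^2 = 4s^3
s^3 = 1.3 × 10^-13 / 4, so s = 3.19 × 10^-5 M
[Mn^2+] = s = 3.2 x 10^-5 M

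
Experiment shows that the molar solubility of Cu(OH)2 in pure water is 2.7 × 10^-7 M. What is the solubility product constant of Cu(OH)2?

Cu(OH)2(s) <=> Cu^2+(aq) + 2 OH^-(aq)
Let s = molar solubility. Then [Cu^2+] = s and [OH^-] = 2s.
Ksp = [Cu^2+][OH^-]^2
Ksp = s(2s)^2 = 4s^3
With s = 2.7 × 10^-7: Ksp = 7.9 × 10^-20

Ksp ≈ 7.9 x 10^-20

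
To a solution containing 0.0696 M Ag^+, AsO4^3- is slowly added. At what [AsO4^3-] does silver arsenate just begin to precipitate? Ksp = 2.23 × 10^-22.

6.61 × 10^-19 M

Ag3AsO4(s) <=> 3 Ag^+ + AsO4^3-
Ksp = [Ag^+]^3[AsO4^3-]
Precipitation begins when Q = Ksp. With [Ag^+] = 0.0696 M:
2.23 × 10^-22 = (0.0696)^3 × [AsO4^3-]
[AsO4^3-] = (2.23 × 10^-22 / 3.372 × 10^-4) = 6.61 x 10^-19 M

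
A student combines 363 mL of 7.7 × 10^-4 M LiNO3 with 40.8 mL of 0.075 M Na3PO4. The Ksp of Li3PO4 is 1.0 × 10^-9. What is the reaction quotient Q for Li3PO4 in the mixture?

2.5 × 10^-12

Total volume = 363 + 40.8 = 403.8 mL.
[Li^+] = 7.7 x 10^-4 × (363/403.8) = 6.92 × 10^-4 M
[PO4^3-] = 7.5 × 10^-2 × (40.8/403.8) = 7.58 × 10^-3 M
Li3PO4(s) ⇌ 3 Li^+ + PO4^3-, so Q = [Li^+]^3[PO4^3-]
Q = (6.92 × 10^-4)^3(7.58 × 10^-3) = 2.5 × 10^-12
Q < Ksp, so no precipitate of Li3PO4 forms.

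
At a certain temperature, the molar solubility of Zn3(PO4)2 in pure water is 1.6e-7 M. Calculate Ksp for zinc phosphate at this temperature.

Zn3(PO4)2(s) <=> 3 Zn^2+(aq) + 2 PO4^3-(aq)
With molar solubility s: [Zn^2+] = 3s, [PO4^3-] = 2s.
Ksp = [Zn^2+]^3[PO4^3-]^2
Ksp = (3s)^3(2s)^2 = 108s^5
Ksp = 108 × (1.6 × 10^-7)^5 = 1.1 × 10^-32

Ksp = 1.1e-32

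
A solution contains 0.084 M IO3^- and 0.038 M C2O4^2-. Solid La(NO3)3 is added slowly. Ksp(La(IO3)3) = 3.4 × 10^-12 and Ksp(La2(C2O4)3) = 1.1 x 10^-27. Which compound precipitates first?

La2(C2O4)3

Each salt begins to precipitate when Q = Ksp, i.e. when [La^3+] reaches its threshold.
For La(IO3)3: 3.4 × 10^-12 = (0.084)^3 × [La^3+]  ⇒  [La^3+] = 5.7 x 10^-9 M.
For La2(C2O4)3: 1.1 x 10^-27 = (0.038)^3 × [La^3+]^2  ⇒  [La^3+] = 4.5 × 10^-12 M.
The salt with the lower threshold [La^3+] precipitates first: La2(C2O4)3.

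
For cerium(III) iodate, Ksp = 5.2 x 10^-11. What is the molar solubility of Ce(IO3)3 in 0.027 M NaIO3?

s = 2.6 × 10^-6 M

Ce(IO3)3(s) <=> Ce^3+(aq) + 3 IO3^-(aq)
Ksp = [Ce^3+][IO3^-]^3
If s mol/L dissolves here, [Ce^3+] = s, [IO3^-] = 0.027 + 3s ≈ 0.027 (since IO3^- from NaIO3 dominates).
Ksp ≈ s × (0.027)^3
s = 2.6 x 10^-6 M
Check: 3s = 7.9 x 10^-6 ≪ 0.027, so the approximation is valid.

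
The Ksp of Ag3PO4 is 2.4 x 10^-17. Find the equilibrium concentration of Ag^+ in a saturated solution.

[Ag^+] ≈ 9.2 x 10^-5 M

Ag3PO4(s) ⇌ 3 Ag^+ + PO4^3-
Ksp = [Ag^+]^3[PO4^3-]
If s mol/L of Ag3PO4 dissolves, [Ag^+] = 3s and [PO4^3-] = s.
Ksp = (3s)^3s = 27s^4
s = (2.4 x 10^-17 / 27)^(1/4) = 3.07 × 10^-5 M
[Ag^+] = 3s = 9.2 × 10^-5 M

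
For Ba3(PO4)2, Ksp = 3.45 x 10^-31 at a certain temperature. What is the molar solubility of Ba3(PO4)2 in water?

s ≈ 3.17e-7 M

Ba3(PO4)2(s) ⇌ 3 Ba^2+(aq) + 2 PO4^3-(aq)
Ksp = [Ba^2+]^3[PO4^3-]^2
If s mol/L of Ba3(PO4)2 dissolves, [Ba^2+] = 3s and [PO4^3-] = 2s.
Substituting: Ksp = (3s)^3(2s)^2 = 108s^5
Solving, s = (3.45 x 10^-31/108)^(1/5) = 3.17 × 10^-7 M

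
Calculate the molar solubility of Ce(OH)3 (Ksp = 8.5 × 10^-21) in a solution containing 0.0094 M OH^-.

s = 1.0e-14 M

Ce(OH)3(s) <=> Ce^3+ + 3 OH^-
Ksp = [Ce^3+][OH^-]^3
If s mol/L dissolves here, [Ce^3+] = s, [OH^-] = 0.0094 + 3s ≈ 0.0094 (Ksp is small, so little additional dissolves).
Ksp ≈ s × (0.0094)^3
s = 1.0 × 10^-14 M
Check: 3s = 3.1 x 10^-14 ≪ 0.0094, so the approximation is valid.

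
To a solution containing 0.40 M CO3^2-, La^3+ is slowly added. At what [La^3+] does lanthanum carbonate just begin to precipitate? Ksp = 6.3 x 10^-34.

[La^3+] ≈ 9.9 x 10^-17 M

La2(CO3)3(s) ⇌ 2 La^3+ + 3 CO3^2-
Ksp = [La^3+]^2[CO3^2-]^3
Precipitation begins when Q = Ksp. With [CO3^2-] = 0.40 M:
6.3 x 10^-34 = (0.40)^3 × [La^3+]^2
[La^3+] = (6.3 x 10^-34 / 6.40 × 10^-2)^(1/2) = 9.9 × 10^-17 M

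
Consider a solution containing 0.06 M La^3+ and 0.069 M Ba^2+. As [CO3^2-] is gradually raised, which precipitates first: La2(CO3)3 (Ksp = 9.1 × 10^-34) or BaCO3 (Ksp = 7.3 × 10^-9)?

Each salt begins to precipitate when Q = Ksp, i.e. when [CO3^2-] reaches its threshold.
For La2(CO3)3: 9.1 × 10^-34 = (0.06)^2 × [CO3^2-]^3  ⇒  [CO3^2-] = 6.3 × 10^-11 M.
For BaCO3: 7.3 × 10^-9 = 0.069 × [CO3^2-]  ⇒  [CO3^2-] = 1.1 × 10^-7 M.
The salt with the lower threshold [CO3^2-] precipitates first: La2(CO3)3.

La2(CO3)3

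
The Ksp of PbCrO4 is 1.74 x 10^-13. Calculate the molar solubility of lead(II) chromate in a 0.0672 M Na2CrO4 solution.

PbCrO4(s) ⇌ Pb^2+(aq) + CrO4^2-(aq)
Ksp = [Pb^2+][CrO4^2-]
Let s be the molar solubility in this solution. [Pb^2+] = s, [CrO4^2-] = 0.0672 + s ≈ 0.0672 (common-ion effect: CrO4^2- is already 0.0672 M).
Ksp ≈ s × 0.0672
s = 2.59 × 10^-12 M
Check: s = 2.6 × 10^-12 ≪ 0.0672, so the approximation is valid.

s = 2.59e-12 M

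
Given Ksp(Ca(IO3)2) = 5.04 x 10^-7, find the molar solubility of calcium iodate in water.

s = 5.01e-3 M

Ca(IO3)2(s) ⇌ Ca^2+(aq) + 2 IO3^-(aq)
Ksp = [Ca^2+][IO3^-]^2
With molar solubility s: [Ca^2+] = s, [IO3^-] = 2s.
Substituting: Ksp = s(2s)^2 = 4s^3
s^3 = 5.04 x 10^-7 / 4, so s = 5.01 × 10^-3 M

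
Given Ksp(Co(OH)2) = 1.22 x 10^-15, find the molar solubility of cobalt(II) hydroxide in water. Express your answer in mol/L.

Co(OH)2(s) ⇌ Co^2+(aq) + 2 OH^-(aq)
Ksp = [Co^2+][OH^-]^2
For each mole of Co(OH)2 that dissolves: [Co^2+] = s, [OH^-] = 2s.
So Ksp = s × (2s)^2 = 4s^3
Solving, s = (1.22 x 10^-15/4)^(1/3) = 6.73 x 10^-6 M

6.73e-6 M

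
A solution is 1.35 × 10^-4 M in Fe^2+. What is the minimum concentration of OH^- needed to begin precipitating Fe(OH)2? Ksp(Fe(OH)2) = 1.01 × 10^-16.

Fe(OH)2(s) ⇌ Fe^2+(aq) + 2 OH^-(aq)
Ksp = [Fe^2+][OH^-]^2
Precipitation begins when Q = Ksp. With [Fe^2+] = 1.35 × 10^-4 M:
1.01 × 10^-16 = (1.35 × 10^-4) × [OH^-]^2
[OH^-] = (1.01 × 10^-16 / 1.35 × 10^-4)^(1/2) = 8.65 × 10^-7 M

[OH^-] ≈ 8.65 × 10^-7 M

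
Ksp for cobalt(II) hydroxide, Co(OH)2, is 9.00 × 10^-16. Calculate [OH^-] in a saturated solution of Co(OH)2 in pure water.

Co(OH)2(s) <=> Co^2+(aq) + 2 OH^-(aq)
Ksp = [Co^2+][OH^-]^2
With molar solubility s: [Co^2+] = s, [OH^-] = 2s.
Ksp = s(2s)^2 = 4s^3
s^3 = 9.00 × 10^-16 / 4, so s = 6.082 x 10^-6 M
[OH^-] = 2s = 1.22 × 10^-5 M

1.22 x 10^-5 M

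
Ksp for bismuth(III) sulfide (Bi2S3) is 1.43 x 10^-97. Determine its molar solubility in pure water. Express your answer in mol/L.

1.68 × 10^-20 M

Bi2S3(s) ⇌ 2 Bi^3+ + 3 S^2-
Ksp = [Bi^3+]^2[S^2-]^3
For each mole of Bi2S3 that dissolves: [Bi^3+] = 2s, [S^2-] = 3s.
Ksp = (2s)^2(3s)^3 = 108s^5
s^5 = 1.43 x 10^-97 / 108, so s = 1.68 x 10^-20 M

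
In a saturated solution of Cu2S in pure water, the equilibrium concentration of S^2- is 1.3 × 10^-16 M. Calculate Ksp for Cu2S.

Ksp = 8.8 × 10^-48

Cu2S(s) ⇌ 2 Cu^+ + S^2-
Stoichiometry gives [Cu^+] = (2/1)[S^2-] = 2.60 × 10^-16 M.
Ksp = [Cu^+]^2[S^2-]
Ksp = (2.60 × 10^-16)^2 × 1.3 x 10^-16 = 8.8 × 10^-48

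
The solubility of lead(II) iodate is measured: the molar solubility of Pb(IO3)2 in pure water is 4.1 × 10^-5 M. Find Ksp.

Pb(IO3)2(s) <=> Pb^2+(aq) + 2 IO3^-(aq)
With molar solubility s: [Pb^2+] = s, [IO3^-] = 2s.
Ksp = [Pb^2+][IO3^-]^2
Ksp = s(2s)^2 = 4s^3
Ksp = 4 × (4.1 × 10^-5)^3 = 2.8 × 10^-13

Ksp = 2.8 x 10^-13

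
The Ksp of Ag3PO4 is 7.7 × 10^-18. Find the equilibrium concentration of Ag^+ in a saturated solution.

Ag3PO4(s) ⇌ 3 Ag^+ + PO4^3-
Ksp = [Ag^+]^3[PO4^3-]
For each mole of Ag3PO4 that dissolves: [Ag^+] = 3s, [PO4^3-] = s.
Ksp = (3s)^3s = 27s^4
Solving, s = (7.7 × 10^-18/27)^(1/4) = 2.31 × 10^-5 M
[Ag^+] = 3s = 6.9 × 10^-5 M

[Ag^+] ≈ 6.9e-5 M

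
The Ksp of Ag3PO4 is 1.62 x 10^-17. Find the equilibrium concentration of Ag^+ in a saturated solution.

8.35 × 10^-5 M

Ag3PO4(s) ⇌ 3 Ag^+ + PO4^3-
Ksp = [Ag^+]^3[PO4^3-]
Let s = molar solubility. Then [Ag^+] = 3s and [PO4^3-] = s.
Substituting: Ksp = (3s)^3s = 27s^4
Solving, s = (1.62 x 10^-17/27)^(1/4) = 2.783 × 10^-5 M
[Ag^+] = 3s = 8.35 x 10^-5 M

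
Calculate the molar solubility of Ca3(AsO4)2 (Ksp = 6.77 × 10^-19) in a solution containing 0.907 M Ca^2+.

s ≈ 4.76 × 10^-10 M

Ca3(AsO4)2(s) ⇌ 3 Ca^2+ + 2 AsO4^3-
Ksp = [Ca^2+]^3[AsO4^3-]^2
Let s = moles of Ca3(AsO4)2 that dissolve per litre. [Ca^2+] = 0.907 + 3s ≈ 0.907, [AsO4^3-] = 2s (since the Ca^2+ already present dominates).
Ksp ≈ (0.907)^3 × (2s)^2
s = 4.76 × 10^-10 M
Check: 3s = 1.4 × 10^-9 ≪ 0.907, so the approximation is valid.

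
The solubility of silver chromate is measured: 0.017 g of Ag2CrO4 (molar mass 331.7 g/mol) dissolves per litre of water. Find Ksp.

Molar solubility s = (1.7 x 10^-2 g/L) / (331.7 g/mol) = 5.13 × 10^-5 M.
Ag2CrO4(s) ⇌ 2 Ag^+ + CrO4^2-
If s mol/L of Ag2CrO4 dissolves, [Ag^+] = 2s and [CrO4^2-] = s.
Ksp = [Ag^+]^2[CrO4^2-]
So Ksp = (2s)^2 × s = 4s^3
With s = 5.13 × 10^-5: Ksp = 5.4 x 10^-13

5.4e-13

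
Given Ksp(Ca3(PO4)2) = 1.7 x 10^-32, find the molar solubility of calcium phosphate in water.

1.7 x 10^-7 M

Ca3(PO4)2(s) ⇌ 3 Ca^2+ + 2 PO4^3-
Ksp = [Ca^2+]^3[PO4^3-]^2
For each mole of Ca3(PO4)2 that dissolves: [Ca^2+] = 3s, [PO4^3-] = 2s.
Ksp = (3s)^3(2s)^2 = 108s^5
s = (1.7 x 10^-32 / 108)^(1/5) = 1.7 x 10^-7 M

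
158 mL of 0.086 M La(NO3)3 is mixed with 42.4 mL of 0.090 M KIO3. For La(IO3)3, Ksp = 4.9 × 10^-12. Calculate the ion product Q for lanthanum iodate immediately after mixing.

Total volume = 158 + 42.4 = 200.4 mL.
[La^3+] = 8.6 × 10^-2 × (158/200.4) = 6.78 × 10^-2 M
[IO3^-] = 9.0 x 10^-2 × (42.4/200.4) = 1.90 x 10^-2 M
La(IO3)3(s) ⇌ La^3+(aq) + 3 IO3^-(aq), so Q = [La^3+][IO3^-]^3
Q = (6.78 x 10^-2)(1.90 x 10^-2)^3 = 4.7 × 10^-7
Q > Ksp, so La(IO3)3 will precipitate.

Q ≈ 4.7 × 10^-7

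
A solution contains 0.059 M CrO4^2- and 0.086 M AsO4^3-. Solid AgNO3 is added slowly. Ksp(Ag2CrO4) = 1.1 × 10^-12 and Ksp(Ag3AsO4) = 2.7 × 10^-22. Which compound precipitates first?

Precipitation of each salt starts when its ion product equals its Ksp.
For Ag2CrO4: 1.1 × 10^-12 = 0.059 × [Ag^+]^2  ⇒  [Ag^+] = 4.3 x 10^-6 M.
For Ag3AsO4: 2.7 × 10^-22 = 0.086 × [Ag^+]^3  ⇒  [Ag^+] = 1.5 × 10^-7 M.
The salt with the lower threshold [Ag^+] precipitates first: Ag3AsO4.

Ag3AsO4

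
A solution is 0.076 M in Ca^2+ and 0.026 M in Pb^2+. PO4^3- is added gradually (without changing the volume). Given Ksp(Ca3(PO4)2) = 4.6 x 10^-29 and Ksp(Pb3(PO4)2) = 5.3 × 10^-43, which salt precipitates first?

Each salt begins to precipitate when Q = Ksp, i.e. when [PO4^3-] reaches its threshold.
For Ca3(PO4)2: 4.6 x 10^-29 = (0.076)^3 × [PO4^3-]^2  ⇒  [PO4^3-] = 3.2 x 10^-13 M.
For Pb3(PO4)2: 5.3 × 10^-43 = (0.026)^3 × [PO4^3-]^2  ⇒  [PO4^3-] = 1.7 × 10^-19 M.
The salt with the lower threshold [PO4^3-] precipitates first: Pb3(PO4)2.

Pb3(PO4)2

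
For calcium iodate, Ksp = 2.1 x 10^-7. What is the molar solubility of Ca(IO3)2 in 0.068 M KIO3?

Ca(IO3)2(s) ⇌ Ca^2+(aq) + 2 IO3^-(aq)
Ksp = [Ca^2+][IO3^-]^2
Let s = moles of Ca(IO3)2 that dissolve per litre. [Ca^2+] = s, [IO3^-] = 0.068 + 2s ≈ 0.068 (common-ion effect: IO3^- is already 0.068 M).
Ksp ≈ s × (0.068)^2
s = 4.5 × 10^-5 M
Check: 2s = 9.1 × 10^-5 ≪ 0.068, so the approximation is valid.

4.5 x 10^-5 M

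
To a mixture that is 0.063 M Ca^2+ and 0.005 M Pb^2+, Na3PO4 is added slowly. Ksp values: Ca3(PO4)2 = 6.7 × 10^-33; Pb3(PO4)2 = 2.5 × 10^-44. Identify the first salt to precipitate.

Pb3(PO4)2

Each salt begins to precipitate when Q = Ksp, i.e. when [PO4^3-] reaches its threshold.
For Ca3(PO4)2: 6.7 × 10^-33 = (0.063)^3 × [PO4^3-]^2  ⇒  [PO4^3-] = 5.2 x 10^-15 M.
For Pb3(PO4)2: 2.5 × 10^-44 = (0.005)^3 × [PO4^3-]^2  ⇒  [PO4^3-] = 4.5 × 10^-19 M.
The salt with the lower threshold [PO4^3-] precipitates first: Pb3(PO4)2.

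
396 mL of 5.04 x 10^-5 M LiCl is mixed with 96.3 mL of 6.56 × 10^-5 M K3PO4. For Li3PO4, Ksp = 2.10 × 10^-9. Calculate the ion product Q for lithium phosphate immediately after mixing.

Total volume = 396 + 96.3 = 492.3 mL.
[Li^+] = 5.04 x 10^-5 × (396/492.3) = 4.054 × 10^-5 M
[PO4^3-] = 6.56 × 10^-5 × (96.3/492.3) = 1.283 × 10^-5 M
Li3PO4(s) ⇌ 3 Li^+(aq) + PO4^3-(aq), so Q = [Li^+]^3[PO4^3-]
Q = (4.054 x 10^-5)^3(1.283 x 10^-5) = 8.55 x 10^-19
Q < Ksp, so no precipitate of Li3PO4 forms.

Q ≈ 8.55 x 10^-19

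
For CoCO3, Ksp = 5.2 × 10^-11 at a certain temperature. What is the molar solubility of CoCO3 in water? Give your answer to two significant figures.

7.2 x 10^-6 M

CoCO3(s) <=> Co^2+(aq) + CO3^2-(aq)
Ksp = [Co^2+][CO3^2-]
Let s = molar solubility. Then [Co^2+] = s and [CO3^2-] = s.
Ksp = s × s = s^2
s = (5.2 × 10^-11)^(1/2) = 7.2 × 10^-6 M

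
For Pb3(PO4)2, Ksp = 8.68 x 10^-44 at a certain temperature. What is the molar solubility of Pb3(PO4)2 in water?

9.57 × 10^-10 M

Pb3(PO4)2(s) ⇌ 3 Pb^2+ + 2 PO4^3-
Ksp = [Pb^2+]^3[PO4^3-]^2
With molar solubility s: [Pb^2+] = 3s, [PO4^3-] = 2s.
Substituting: Ksp = (3s)^3(2s)^2 = 108s^5
s^5 = 8.68 x 10^-44 / 108, so s = 9.57 x 10^-10 M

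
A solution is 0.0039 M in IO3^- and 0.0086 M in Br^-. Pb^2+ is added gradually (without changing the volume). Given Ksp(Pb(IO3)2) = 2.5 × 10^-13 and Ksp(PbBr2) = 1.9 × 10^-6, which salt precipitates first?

Pb(IO3)2

Each salt begins to precipitate when Q = Ksp, i.e. when [Pb^2+] reaches its threshold.
For Pb(IO3)2: 2.5 × 10^-13 = (0.0039)^2 × [Pb^2+]  ⇒  [Pb^2+] = 1.6 x 10^-8 M.
For PbBr2: 1.9 × 10^-6 = (0.0086)^2 × [Pb^2+]  ⇒  [Pb^2+] = 2.6 × 10^-2 M.
The salt with the lower threshold [Pb^2+] precipitates first: Pb(IO3)2.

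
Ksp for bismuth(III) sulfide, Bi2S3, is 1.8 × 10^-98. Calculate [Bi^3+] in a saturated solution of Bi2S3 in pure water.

Bi2S3(s) ⇌ 2 Bi^3+(aq) + 3 S^2-(aq)
Ksp = [Bi^3+]^2[S^2-]^3
With molar solubility s: [Bi^3+] = 2s, [S^2-] = 3s.
So Ksp = (2s)^2 × (3s)^3 = 108s^5
s^5 = 1.8 × 10^-98 / 108, so s = 1.11 × 10^-20 M
[Bi^3+] = 2s = 2.2 × 10^-20 M

[Bi^3+] ≈ 2.2e-20 M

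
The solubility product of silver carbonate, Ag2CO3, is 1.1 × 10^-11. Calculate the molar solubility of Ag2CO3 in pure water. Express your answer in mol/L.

1.4 x 10^-4 M

Ag2CO3(s) ⇌ 2 Ag^+ + CO3^2-
Ksp = [Ag^+]^2[CO3^2-]
With molar solubility s: [Ag^+] = 2s, [CO3^2-] = s.
Ksp = (2s)^2s = 4s^3
s^3 = 1.1 × 10^-11 / 4, so s = 1.4 × 10^-4 M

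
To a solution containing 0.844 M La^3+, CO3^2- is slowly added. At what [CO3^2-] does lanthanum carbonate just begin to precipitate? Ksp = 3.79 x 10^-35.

La2(CO3)3(s) ⇌ 2 La^3+(aq) + 3 CO3^2-(aq)
Ksp = [La^3+]^2[CO3^2-]^3
Precipitation begins when Q = Ksp. With [La^3+] = 0.844 M:
3.79 x 10^-35 = (0.844)^2 × [CO3^2-]^3
[CO3^2-] = (3.79 x 10^-35 / 7.123 x 10^-1)^(1/3) = 3.76 × 10^-12 M

3.76e-12 M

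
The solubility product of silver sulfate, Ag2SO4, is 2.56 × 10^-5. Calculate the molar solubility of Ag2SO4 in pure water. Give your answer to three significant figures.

0.0186 M

Ag2SO4(s) ⇌ 2 Ag^+(aq) + SO4^2-(aq)
Ksp = [Ag^+]^2[SO4^2-]
For each mole of Ag2SO4 that dissolves: [Ag^+] = 2s, [SO4^2-] = s.
Substituting: Ksp = (2s)^2s = 4s^3
s^3 = 2.56 × 10^-5 / 4, so s = 1.86 x 10^-2 M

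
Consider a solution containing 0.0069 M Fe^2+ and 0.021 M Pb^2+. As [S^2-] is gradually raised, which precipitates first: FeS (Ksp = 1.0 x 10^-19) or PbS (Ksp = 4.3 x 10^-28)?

PbS

Each salt begins to precipitate when Q = Ksp, i.e. when [S^2-] reaches its threshold.
For FeS: 1.0 x 10^-19 = 0.0069 × [S^2-]  ⇒  [S^2-] = 1.4 × 10^-17 M.
For PbS: 4.3 x 10^-28 = 0.021 × [S^2-]  ⇒  [S^2-] = 2.0 × 10^-26 M.
The salt with the lower threshold [S^2-] precipitates first: PbS.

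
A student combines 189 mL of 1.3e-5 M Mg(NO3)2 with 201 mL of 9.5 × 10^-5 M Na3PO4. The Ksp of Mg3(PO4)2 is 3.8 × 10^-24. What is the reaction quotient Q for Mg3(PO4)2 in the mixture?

Q = 6.0 x 10^-25

Total volume = 189 + 201 = 390 mL.
[Mg^2+] = 1.3 × 10^-5 × (189/390) = 6.30 × 10^-6 M
[PO4^3-] = 9.5 × 10^-5 × (201/390) = 4.90 × 10^-5 M
Mg3(PO4)2(s) <=> 3 Mg^2+(aq) + 2 PO4^3-(aq), so Q = [Mg^2+]^3[PO4^3-]^2
Q = (6.30 × 10^-6)^3(4.90 × 10^-5)^2 = 6.0 × 10^-25
Q < Ksp, so no precipitate of Mg3(PO4)2 forms.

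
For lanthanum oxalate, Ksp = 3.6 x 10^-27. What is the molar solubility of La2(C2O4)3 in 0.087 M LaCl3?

La2(C2O4)3(s) <=> 2 La^3+ + 3 C2O4^2-
Ksp = [La^3+]^2[C2O4^2-]^3
Let s = moles of La2(C2O4)3 that dissolve per litre. [La^3+] = 0.087 + 2s ≈ 0.087, [C2O4^2-] = 3s (since La^3+ from LaCl3 dominates).
Ksp ≈ (0.087)^2 × (3s)^3
s = 2.6 × 10^-9 M
Check: 2s = 5.2 x 10^-9 ≪ 0.087, so the approximation is valid.

s = 2.6 × 10^-9 M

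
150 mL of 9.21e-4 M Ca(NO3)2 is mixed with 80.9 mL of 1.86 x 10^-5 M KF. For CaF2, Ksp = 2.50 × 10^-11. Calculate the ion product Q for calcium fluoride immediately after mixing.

2.54 x 10^-14

Total volume = 150 + 80.9 = 230.9 mL.
[Ca^2+] = 9.21 × 10^-4 × (150/230.9) = 5.983 × 10^-4 M
[F^-] = 1.86 × 10^-5 × (80.9/230.9) = 6.517 x 10^-6 M
CaF2(s) ⇌ Ca^2+ + 2 F^-, so Q = [Ca^2+][F^-]^2
Q = (5.983 × 10^-4)(6.517 × 10^-6)^2 = 2.54 x 10^-14
Q < Ksp, so no precipitate of CaF2 forms.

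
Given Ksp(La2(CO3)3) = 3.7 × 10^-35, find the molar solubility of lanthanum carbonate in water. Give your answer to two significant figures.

s ≈ 5.1e-8 M

La2(CO3)3(s) ⇌ 2 La^3+(aq) + 3 CO3^2-(aq)
Ksp = [La^3+]^2[CO3^2-]^3
If s mol/L of La2(CO3)3 dissolves, [La^3+] = 2s and [CO3^2-] = 3s.
So Ksp = (2s)^2 × (3s)^3 = 108s^5
s = (3.7 × 10^-35 / 108)^(1/5) = 5.1 × 10^-8 M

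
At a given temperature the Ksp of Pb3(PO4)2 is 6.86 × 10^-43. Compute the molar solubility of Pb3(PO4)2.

s ≈ 1.45 x 10^-9 M

Pb3(PO4)2(s) ⇌ 3 Pb^2+ + 2 PO4^3-
Ksp = [Pb^2+]^3[PO4^3-]^2
If s mol/L of Pb3(PO4)2 dissolves, [Pb^2+] = 3s and [PO4^3-] = 2s.
So Ksp = (3s)^3 × (2s)^2 = 108s^5
Solving, s = (6.86 × 10^-43/108)^(1/5) = 1.45 × 10^-9 M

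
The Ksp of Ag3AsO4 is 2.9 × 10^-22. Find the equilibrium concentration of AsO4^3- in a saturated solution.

[AsO4^3-] = 1.8 × 10^-6 M

Ag3AsO4(s) ⇌ 3 Ag^+ + AsO4^3-
Ksp = [Ag^+]^3[AsO4^3-]
With molar solubility s: [Ag^+] = 3s, [AsO4^3-] = s.
Substituting: Ksp = (3s)^3s = 27s^4
Solving, s = (2.9 × 10^-22/27)^(1/4) = 1.81 × 10^-6 M
[AsO4^3-] = s = 1.8 × 10^-6 M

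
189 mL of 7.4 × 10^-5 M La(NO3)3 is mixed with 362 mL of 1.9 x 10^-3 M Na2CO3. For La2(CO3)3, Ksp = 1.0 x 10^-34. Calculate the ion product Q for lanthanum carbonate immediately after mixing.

Q = 1.3 × 10^-18

Total volume = 189 + 362 = 551 mL.
[La^3+] = 7.4 × 10^-5 × (189/551) = 2.54 × 10^-5 M
[CO3^2-] = 1.9 x 10^-3 × (362/551) = 1.25 × 10^-3 M
La2(CO3)3(s) ⇌ 2 La^3+(aq) + 3 CO3^2-(aq), so Q = [La^3+]^2[CO3^2-]^3
Q = (2.54 × 10^-5)^2(1.25 × 10^-3)^3 = 1.3 × 10^-18
Q > Ksp, so La2(CO3)3 will precipitate.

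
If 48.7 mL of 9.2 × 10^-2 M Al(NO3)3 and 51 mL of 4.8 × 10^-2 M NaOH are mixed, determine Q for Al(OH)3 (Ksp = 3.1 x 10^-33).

Q = 6.7e-7

Total volume = 48.7 + 51 = 99.7 mL.
[Al^3+] = 9.2 × 10^-2 × (48.7/99.7) = 4.49 × 10^-2 M
[OH^-] = 4.8 × 10^-2 × (51/99.7) = 2.46 × 10^-2 M
Al(OH)3(s) <=> Al^3+(aq) + 3 OH^-(aq), so Q = [Al^3+][OH^-]^3
Q = (4.49 × 10^-2)(2.46 × 10^-2)^3 = 6.7 × 10^-7
Q > Ksp, so Al(OH)3 will precipitate.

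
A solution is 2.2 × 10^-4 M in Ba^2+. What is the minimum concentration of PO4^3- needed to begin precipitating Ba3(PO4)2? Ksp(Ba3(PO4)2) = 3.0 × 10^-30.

[PO4^3-] ≈ 5.3 × 10^-10 M

Ba3(PO4)2(s) ⇌ 3 Ba^2+(aq) + 2 PO4^3-(aq)
Ksp = [Ba^2+]^3[PO4^3-]^2
Precipitation begins when Q = Ksp. With [Ba^2+] = 2.2 × 10^-4 M:
3.0 × 10^-30 = (2.2 × 10^-4)^3 × [PO4^3-]^2
[PO4^3-] = (3.0 × 10^-30 / 1.06 × 10^-11)^(1/2) = 5.3 × 10^-10 M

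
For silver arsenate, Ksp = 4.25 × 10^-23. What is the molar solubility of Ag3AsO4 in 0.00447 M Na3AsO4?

Ag3AsO4(s) ⇌ 3 Ag^+ + AsO4^3-
Ksp = [Ag^+]^3[AsO4^3-]
Let s = moles of Ag3AsO4 that dissolve per litre. [Ag^+] = 3s, [AsO4^3-] = 0.00447 + s ≈ 0.00447 (common-ion effect: AsO4^3- is already 0.00447 M).
Ksp ≈ (3s)^3 × 0.00447
s = 7.06 × 10^-8 M
Check: s = 7.1 × 10^-8 ≪ 0.00447, so the approximation is valid.

7.06e-8 M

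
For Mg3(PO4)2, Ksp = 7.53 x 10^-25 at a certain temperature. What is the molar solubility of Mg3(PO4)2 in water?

Mg3(PO4)2(s) <=> 3 Mg^2+ + 2 PO4^3-
Ksp = [Mg^2+]^3[PO4^3-]^2
For each mole of Mg3(PO4)2 that dissolves: [Mg^2+] = 3s, [PO4^3-] = 2s.
Substituting: Ksp = (3s)^3(2s)^2 = 108s^5
s^5 = 7.53 x 10^-25 / 108, so s = 5.87 x 10^-6 M

s ≈ 5.87e-6 M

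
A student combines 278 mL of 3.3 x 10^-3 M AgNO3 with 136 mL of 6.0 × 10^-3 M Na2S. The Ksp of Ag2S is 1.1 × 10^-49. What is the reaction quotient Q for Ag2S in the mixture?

9.7 × 10^-9

Total volume = 278 + 136 = 414 mL.
[Ag^+] = 3.3 × 10^-3 × (278/414) = 2.22 × 10^-3 M
[S^2-] = 6.0 × 10^-3 × (136/414) = 1.97 × 10^-3 M
Ag2S(s) <=> 2 Ag^+ + S^2-, so Q = [Ag^+]^2[S^2-]
Q = (2.22 x 10^-3)^2(1.97 x 10^-3) = 9.7 × 10^-9
Q > Ksp, so Ag2S will precipitate.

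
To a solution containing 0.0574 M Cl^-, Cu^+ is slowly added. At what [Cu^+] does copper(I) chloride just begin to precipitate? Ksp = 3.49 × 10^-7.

CuCl(s) ⇌ Cu^+ + Cl^-
Ksp = [Cu^+][Cl^-]
Precipitation begins when Q = Ksp. With [Cl^-] = 0.0574 M:
3.49 × 10^-7 = (0.0574) × [Cu^+]
[Cu^+] = (3.49 × 10^-7 / 5.74 x 10^-2) = 6.08 × 10^-6 M

[Cu^+] ≈ 6.08 x 10^-6 M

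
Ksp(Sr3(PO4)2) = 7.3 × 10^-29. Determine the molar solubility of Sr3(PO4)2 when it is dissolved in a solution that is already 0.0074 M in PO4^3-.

s ≈ 3.7 x 10^-9 M

Sr3(PO4)2(s) ⇌ 3 Sr^2+ + 2 PO4^3-
Ksp = [Sr^2+]^3[PO4^3-]^2
Let s = moles of Sr3(PO4)2 that dissolve per litre. [Sr^2+] = 3s, [PO4^3-] = 0.0074 + 2s ≈ 0.0074 (common-ion effect: PO4^3- is already 0.0074 M).
Ksp ≈ (3s)^3 × (0.0074)^2
s = 3.7 × 10^-9 M
Check: 2s = 7.3 × 10^-9 ≪ 0.0074, so the approximation is valid.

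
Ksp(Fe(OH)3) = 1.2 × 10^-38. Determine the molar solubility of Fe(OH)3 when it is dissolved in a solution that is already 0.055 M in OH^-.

Fe(OH)3(s) <=> Fe^3+ + 3 OH^-
Ksp = [Fe^3+][OH^-]^3
Let s be the molar solubility in this solution. [Fe^3+] = s, [OH^-] = 0.055 + 3s ≈ 0.055 (common-ion effect: OH^- is already 0.055 M).
Ksp ≈ s × (0.055)^3
s = 7.2 × 10^-35 M
Check: 3s = 2.2 × 10^-34 ≪ 0.055, so the approximation is valid.

s ≈ 7.2 x 10^-35 M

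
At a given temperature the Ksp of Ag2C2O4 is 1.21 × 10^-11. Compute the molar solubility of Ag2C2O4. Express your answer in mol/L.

Ag2C2O4(s) ⇌ 2 Ag^+ + C2O4^2-
Ksp = [Ag^+]^2[C2O4^2-]
Let s = molar solubility. Then [Ag^+] = 2s and [C2O4^2-] = s.
So Ksp = (2s)^2 × s = 4s^3
Solving, s = (1.21 × 10^-11/4)^(1/3) = 1.45 × 10^-4 M

s ≈ 1.45e-4 M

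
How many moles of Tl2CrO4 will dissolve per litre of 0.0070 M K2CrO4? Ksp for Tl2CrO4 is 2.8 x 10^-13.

3.2 x 10^-6 M

Tl2CrO4(s) <=> 2 Tl^+(aq) + CrO4^2-(aq)
Ksp = [Tl^+]^2[CrO4^2-]
Let s be the molar solubility in this solution. [Tl^+] = 2s, [CrO4^2-] = 0.0070 + s ≈ 0.0070 (Ksp is small, so little additional dissolves).
Ksp ≈ (2s)^2 × 0.0070
s = 3.2 × 10^-6 M
Check: s = 3.2 x 10^-6 ≪ 0.0070, so the approximation is valid.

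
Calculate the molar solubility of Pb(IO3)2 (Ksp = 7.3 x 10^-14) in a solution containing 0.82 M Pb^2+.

Pb(IO3)2(s) ⇌ Pb^2+ + 2 IO3^-
Ksp = [Pb^2+][IO3^-]^2
If s mol/L dissolves here, [Pb^2+] = 0.82 + s ≈ 0.82, [IO3^-] = 2s (since the Pb^2+ already present dominates).
Ksp ≈ 0.82 × (2s)^2
s = 1.5 x 10^-7 M
Check: s = 1.5 × 10^-7 ≪ 0.82, so the approximation is valid.

s = 1.5 x 10^-7 M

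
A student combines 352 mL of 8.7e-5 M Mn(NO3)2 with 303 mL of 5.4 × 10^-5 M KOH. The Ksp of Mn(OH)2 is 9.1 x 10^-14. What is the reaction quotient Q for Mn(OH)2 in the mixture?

Total volume = 352 + 303 = 655 mL.
[Mn^2+] = 8.7 × 10^-5 × (352/655) = 4.68 × 10^-5 M
[OH^-] = 5.4 x 10^-5 × (303/655) = 2.50 x 10^-5 M
Mn(OH)2(s) <=> Mn^2+ + 2 OH^-, so Q = [Mn^2+][OH^-]^2
Q = (4.68 × 10^-5)(2.50 x 10^-5)^2 = 2.9 × 10^-14
Q < Ksp, so no precipitate of Mn(OH)2 forms.

Q = 2.9e-14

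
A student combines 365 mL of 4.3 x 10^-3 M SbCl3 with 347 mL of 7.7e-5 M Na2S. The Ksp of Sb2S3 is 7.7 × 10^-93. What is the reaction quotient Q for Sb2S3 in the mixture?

Q ≈ 2.6 x 10^-19

Total volume = 365 + 347 = 712 mL.
[Sb^3+] = 4.3 × 10^-3 × (365/712) = 2.20 x 10^-3 M
[S^2-] = 7.7 x 10^-5 × (347/712) = 3.75 x 10^-5 M
Sb2S3(s) ⇌ 2 Sb^3+(aq) + 3 S^2-(aq), so Q = [Sb^3+]^2[S^2-]^3
Q = (2.20 × 10^-3)^2(3.75 × 10^-5)^3 = 2.6 × 10^-19
Q > Ksp, so Sb2S3 will precipitate.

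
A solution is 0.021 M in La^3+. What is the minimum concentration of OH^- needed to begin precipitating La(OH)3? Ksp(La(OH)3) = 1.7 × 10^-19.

2.0e-6 M

La(OH)3(s) ⇌ La^3+ + 3 OH^-
Ksp = [La^3+][OH^-]^3
Precipitation begins when Q = Ksp. With [La^3+] = 0.021 M:
1.7 × 10^-19 = (0.021) × [OH^-]^3
[OH^-] = (1.7 × 10^-19 / 2.1 × 10^-2)^(1/3) = 2.0 × 10^-6 M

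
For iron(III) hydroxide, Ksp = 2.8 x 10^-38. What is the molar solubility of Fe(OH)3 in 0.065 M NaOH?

1.0 × 10^-34 M

Fe(OH)3(s) <=> Fe^3+(aq) + 3 OH^-(aq)
Ksp = [Fe^3+][OH^-]^3
If s mol/L dissolves here, [Fe^3+] = s, [OH^-] = 0.065 + 3s ≈ 0.065 (since OH^- from NaOH dominates).
Ksp ≈ s × (0.065)^3
s = 1.0 × 10^-34 M
Check: 3s = 3.1 × 10^-34 ≪ 0.065, so the approximation is valid.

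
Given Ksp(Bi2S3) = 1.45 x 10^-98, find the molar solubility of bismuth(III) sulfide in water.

Bi2S3(s) ⇌ 2 Bi^3+(aq) + 3 S^2-(aq)
Ksp = [Bi^3+]^2[S^2-]^3
For each mole of Bi2S3 that dissolves: [Bi^3+] = 2s, [S^2-] = 3s.
Substituting: Ksp = (2s)^2(3s)^3 = 108s^5
Solving, s = (1.45 x 10^-98/108)^(1/5) = 1.06 × 10^-20 M

s ≈ 1.06 × 10^-20 M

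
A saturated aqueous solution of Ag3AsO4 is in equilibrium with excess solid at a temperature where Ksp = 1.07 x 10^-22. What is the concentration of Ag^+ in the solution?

4.23 × 10^-6 M

Ag3AsO4(s) ⇌ 3 Ag^+(aq) + AsO4^3-(aq)
Ksp = [Ag^+]^3[AsO4^3-]
If s mol/L of Ag3AsO4 dissolves, [Ag^+] = 3s and [AsO4^3-] = s.
Ksp = (3s)^3s = 27s^4
Solving, s = (1.07 x 10^-22/27)^(1/4) = 1.411 × 10^-6 M
[Ag^+] = 3s = 4.23 x 10^-6 M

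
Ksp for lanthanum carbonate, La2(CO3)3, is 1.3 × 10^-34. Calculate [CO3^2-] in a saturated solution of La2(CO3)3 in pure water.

La2(CO3)3(s) <=> 2 La^3+(aq) + 3 CO3^2-(aq)
Ksp = [La^3+]^2[CO3^2-]^3
If s mol/L of La2(CO3)3 dissolves, [La^3+] = 2s and [CO3^2-] = 3s.
Ksp = (2s)^2(3s)^3 = 108s^5
s = (1.3 × 10^-34 / 108)^(1/5) = 6.55 x 10^-8 M
[CO3^2-] = 3s = 2.0 × 10^-7 M

[CO3^2-] = 2.0e-7 M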